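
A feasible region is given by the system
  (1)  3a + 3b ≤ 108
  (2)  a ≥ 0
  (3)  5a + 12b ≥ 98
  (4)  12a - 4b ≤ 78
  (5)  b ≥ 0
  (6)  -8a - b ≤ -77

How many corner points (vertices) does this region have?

Pairwise boundary intersections that survive every other constraint:
  (111/8, 177/8)
  (41/7, 211/7)
  (193/22, 75/11)

3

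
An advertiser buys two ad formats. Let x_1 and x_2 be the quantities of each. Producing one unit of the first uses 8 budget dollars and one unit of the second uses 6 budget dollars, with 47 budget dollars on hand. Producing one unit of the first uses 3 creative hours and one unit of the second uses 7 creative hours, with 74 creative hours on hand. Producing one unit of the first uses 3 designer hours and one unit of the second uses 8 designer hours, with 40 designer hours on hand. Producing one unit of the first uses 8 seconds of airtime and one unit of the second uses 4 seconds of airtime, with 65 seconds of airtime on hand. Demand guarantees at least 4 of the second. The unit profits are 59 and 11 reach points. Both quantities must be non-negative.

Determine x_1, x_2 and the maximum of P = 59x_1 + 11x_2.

Feasible corners and P = 59x_1 + 11x_2:
  (0, 5) → P = 55
  (0, 4) → P = 44
  (8/3, 4) → P = 604/3

The optimum lies where 3x_1 + 8x_2 = 40 and x_2 = 4.
Solving simultaneously gives x_1 = 8/3, x_2 = 4.

x_1 = 8/3, x_2 = 4, maximum P = 604/3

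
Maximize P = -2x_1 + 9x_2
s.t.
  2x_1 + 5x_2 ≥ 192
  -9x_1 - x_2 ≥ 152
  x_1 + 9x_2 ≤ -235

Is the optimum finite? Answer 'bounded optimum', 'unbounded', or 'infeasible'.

The boundaries 2x_1 + 5x_2 = 192 and -9x_1 - x_2 = 152 meet at (-952/43, 2032/43), but that point violates x_1 + 9x_2 ≤ -235. Every candidate vertex is excluded by some other constraint, so the feasible region is empty.

infeasible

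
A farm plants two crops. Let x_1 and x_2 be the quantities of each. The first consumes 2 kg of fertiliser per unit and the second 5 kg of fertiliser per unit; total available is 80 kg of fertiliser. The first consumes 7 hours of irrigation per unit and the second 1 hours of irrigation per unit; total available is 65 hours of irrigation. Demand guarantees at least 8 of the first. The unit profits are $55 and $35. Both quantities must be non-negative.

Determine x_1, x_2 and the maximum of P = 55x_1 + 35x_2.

x_1 = 8, x_2 = 9, maximum P = 755

Feasible corners and P = 55x_1 + 35x_2:
  (65/7, 0) → P = 3575/7
  (8, 0) → P = 440
  (8, 9) → P = 755

At the optimal vertex, 7x_1 + x_2 = 65 and x_1 = 8.
Solving simultaneously gives x_1 = 8, x_2 = 9.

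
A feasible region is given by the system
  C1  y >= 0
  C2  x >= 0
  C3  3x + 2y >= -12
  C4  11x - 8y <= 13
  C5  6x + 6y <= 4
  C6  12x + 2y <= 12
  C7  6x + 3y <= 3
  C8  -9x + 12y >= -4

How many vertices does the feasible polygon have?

5

Intersecting each pair of boundary lines and keeping only the points that satisfy every inequality leaves:
  (0, 0)
  (4/9, 0)
  (0, 2/3)
  (1/3, 1/3)
  (16/33, 1/33)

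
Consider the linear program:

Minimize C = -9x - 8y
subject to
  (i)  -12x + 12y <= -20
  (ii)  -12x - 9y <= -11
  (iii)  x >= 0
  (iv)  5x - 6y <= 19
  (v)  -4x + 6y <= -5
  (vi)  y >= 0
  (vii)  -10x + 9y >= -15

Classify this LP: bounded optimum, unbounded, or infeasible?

The boundaries -12x + 12y = -20 and -4x + 6y = -5 meet at (5/2, 5/6), but that point violates -10x + 9y ≥ -15. Every candidate vertex is excluded by some other constraint, so the feasible region is empty.

infeasible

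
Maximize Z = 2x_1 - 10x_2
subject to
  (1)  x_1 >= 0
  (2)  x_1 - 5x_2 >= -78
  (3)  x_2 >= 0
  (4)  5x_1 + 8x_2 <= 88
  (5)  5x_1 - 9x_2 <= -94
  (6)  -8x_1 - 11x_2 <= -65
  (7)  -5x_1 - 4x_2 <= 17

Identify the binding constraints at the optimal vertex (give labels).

Corner points and Z = 2x_1 - 10x_2:
  (0, 11) → Z = -110
  (0, 94/9) → Z = -940/9
  (8/17, 182/17) → Z = -1804/17

The maximum is at (0, 94/9). Substituting into each constraint, equality holds for (1) and (5); the remaining constraints have slack.

(1) and (5)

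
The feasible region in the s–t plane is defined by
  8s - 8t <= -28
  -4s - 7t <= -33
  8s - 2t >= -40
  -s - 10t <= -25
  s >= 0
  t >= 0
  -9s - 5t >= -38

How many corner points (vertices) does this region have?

Intersecting each pair of boundary lines and keeping only the points that satisfy every inequality leaves:
  (17/22, 47/11)
  (41/28, 139/28)
  (0, 33/7)
  (0, 38/5)

4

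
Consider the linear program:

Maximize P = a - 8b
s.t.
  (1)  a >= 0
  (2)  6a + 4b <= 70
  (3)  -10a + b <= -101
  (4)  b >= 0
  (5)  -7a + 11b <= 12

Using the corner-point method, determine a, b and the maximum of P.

a = 35/3, b = 0, maximum P = 35/3

Vertices and P = a - 8b:
  (237/23, 47/23) → P = -139/23
  (35/3, 0) → P = 35/3
  (101/10, 0) → P = 101/10

At the optimal vertex, 6a + 4b = 70 and b = 0.
Solving simultaneously gives a = 35/3, b = 0.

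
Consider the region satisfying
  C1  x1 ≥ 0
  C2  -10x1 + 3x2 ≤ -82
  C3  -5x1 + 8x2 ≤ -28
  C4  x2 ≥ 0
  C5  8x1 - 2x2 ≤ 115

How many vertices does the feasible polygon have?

Of the 10 pairwise boundary intersections, those satisfying every inequality are:
  (44/5, 2)
  (41/5, 0)
  (16, 13/2)
  (115/8, 0)

4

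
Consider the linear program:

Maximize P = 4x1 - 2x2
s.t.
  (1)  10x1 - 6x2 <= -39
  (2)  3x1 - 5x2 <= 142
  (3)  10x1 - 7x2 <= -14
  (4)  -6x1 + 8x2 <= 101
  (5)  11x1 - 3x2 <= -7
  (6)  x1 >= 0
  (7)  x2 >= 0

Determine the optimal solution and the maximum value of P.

Extreme points and P = 4x1 - 2x2:
  (25/12, 359/36) → P = -209/18
  (0, 13/2) → P = -13
  (247/70, 1069/70) → P = -115/7
  (0, 101/8) → P = -101/4

The binding constraints are 10x1 - 6x2 = -39 and 11x1 - 3x2 = -7.
Solving simultaneously gives x1 = 25/12, x2 = 359/36.

x1 = 25/12, x2 = 359/36, maximum P = -209/18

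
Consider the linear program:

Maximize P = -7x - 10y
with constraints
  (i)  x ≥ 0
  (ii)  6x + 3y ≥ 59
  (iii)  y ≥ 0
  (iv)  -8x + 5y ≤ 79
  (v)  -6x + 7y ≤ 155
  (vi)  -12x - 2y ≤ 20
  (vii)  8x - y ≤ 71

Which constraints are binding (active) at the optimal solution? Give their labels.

(ii) and (vii)

Extreme points and P = -7x - 10y:
  (29/27, 473/27) → P = -4933/27
  (136/15, 23/15) → P = -394/5
  (111/13, 383/13) → P = -4607/13
  (326/25, 833/25) → P = -10612/25

The maximum is at (136/15, 23/15). Substituting into each constraint, equality holds for (ii) and (vii); the remaining constraints have slack.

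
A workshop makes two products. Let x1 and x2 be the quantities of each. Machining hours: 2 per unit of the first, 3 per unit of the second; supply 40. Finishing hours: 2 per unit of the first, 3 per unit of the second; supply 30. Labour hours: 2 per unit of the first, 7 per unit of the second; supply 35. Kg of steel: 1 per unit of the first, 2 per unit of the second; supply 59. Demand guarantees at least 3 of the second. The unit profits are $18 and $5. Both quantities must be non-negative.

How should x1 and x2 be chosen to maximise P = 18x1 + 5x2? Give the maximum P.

x1 = 7, x2 = 3, maximum P = 141

The binding constraints are 2x1 + 7x2 = 35 and x2 = 3.
Solving simultaneously gives x1 = 7, x2 = 3.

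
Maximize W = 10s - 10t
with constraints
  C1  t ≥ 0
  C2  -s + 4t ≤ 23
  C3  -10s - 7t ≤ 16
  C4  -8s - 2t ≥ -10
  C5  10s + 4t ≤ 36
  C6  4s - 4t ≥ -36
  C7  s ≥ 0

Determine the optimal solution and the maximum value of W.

s = 5/4, t = 0, maximum W = 25/2

Corner points and W = 10s - 10t:
  (5/4, 0) → W = 25/2
  (0, 0) → W = 0
  (0, 5) → W = -50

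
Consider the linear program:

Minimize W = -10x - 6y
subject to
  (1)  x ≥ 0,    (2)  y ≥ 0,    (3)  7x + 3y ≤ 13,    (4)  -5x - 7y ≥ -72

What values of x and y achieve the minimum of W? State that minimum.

At the optimal vertex, x = 0 and 7x + 3y = 13.
Solving simultaneously gives x = 0, y = 13/3.

x = 0, y = 13/3, minimum W = -26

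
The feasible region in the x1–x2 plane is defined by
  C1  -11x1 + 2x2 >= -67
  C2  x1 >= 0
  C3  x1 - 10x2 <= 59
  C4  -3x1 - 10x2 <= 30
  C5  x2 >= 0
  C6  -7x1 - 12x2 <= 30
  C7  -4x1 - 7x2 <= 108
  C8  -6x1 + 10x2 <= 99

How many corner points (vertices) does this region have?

4

Intersecting each pair of boundary lines and keeping only the points that satisfy every inequality leaves:
  (67/11, 0)
  (62/7, 213/14)
  (0, 0)
  (0, 99/10)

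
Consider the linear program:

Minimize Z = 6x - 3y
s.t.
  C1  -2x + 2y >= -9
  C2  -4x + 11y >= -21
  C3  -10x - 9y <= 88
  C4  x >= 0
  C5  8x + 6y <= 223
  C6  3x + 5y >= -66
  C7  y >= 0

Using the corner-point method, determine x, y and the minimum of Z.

Extreme points and Z = 6x - 3y:
  (125/7, 187/14) → Z = 939/14
  (9/2, 0) → Z = 27
  (0, 223/6) → Z = -223/2
  (0, 0) → Z = 0

x = 0, y = 223/6, minimum Z = -223/2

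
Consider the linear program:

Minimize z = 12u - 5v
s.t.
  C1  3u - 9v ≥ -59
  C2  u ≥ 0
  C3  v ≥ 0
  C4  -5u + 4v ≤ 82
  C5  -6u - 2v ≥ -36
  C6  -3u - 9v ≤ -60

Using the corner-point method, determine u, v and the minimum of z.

Corner points and z = 12u - 5v:
  (103/30, 77/10) → z = 27/10
  (1/6, 119/18) → z = -559/18
  (17/4, 21/4) → z = 99/4

The binding constraints are 3u - 9v = -59 and -3u - 9v = -60.
Solving simultaneously gives u = 1/6, v = 119/18.

u = 1/6, v = 119/18, minimum z = -559/18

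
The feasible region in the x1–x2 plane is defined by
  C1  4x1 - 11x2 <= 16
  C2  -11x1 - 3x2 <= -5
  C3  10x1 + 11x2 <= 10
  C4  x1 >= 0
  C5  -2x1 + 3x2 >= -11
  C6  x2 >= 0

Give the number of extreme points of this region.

Pairwise boundary intersections that survive every other constraint:
  (25/91, 60/91)
  (5/11, 0)
  (1, 0)

3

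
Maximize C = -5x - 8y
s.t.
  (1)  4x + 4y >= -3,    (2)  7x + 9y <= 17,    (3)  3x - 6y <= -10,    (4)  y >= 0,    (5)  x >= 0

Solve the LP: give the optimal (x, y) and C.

x = 0, y = 5/3, maximum C = -40/3

Extreme points and C = -5x - 8y:
  (4/23, 121/69) → C = -1028/69
  (0, 17/9) → C = -136/9
  (0, 5/3) → C = -40/3

The binding constraints are 3x - 6y = -10 and x = 0.
Solving simultaneously gives x = 0, y = 5/3.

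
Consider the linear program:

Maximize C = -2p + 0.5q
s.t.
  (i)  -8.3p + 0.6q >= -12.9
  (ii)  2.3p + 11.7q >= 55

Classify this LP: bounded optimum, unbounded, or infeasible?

From the feasible point (6131/3283, 42683/9849), moving in the direction (0.6, 8.3) keeps every constraint satisfied while C increases without bound.

unbounded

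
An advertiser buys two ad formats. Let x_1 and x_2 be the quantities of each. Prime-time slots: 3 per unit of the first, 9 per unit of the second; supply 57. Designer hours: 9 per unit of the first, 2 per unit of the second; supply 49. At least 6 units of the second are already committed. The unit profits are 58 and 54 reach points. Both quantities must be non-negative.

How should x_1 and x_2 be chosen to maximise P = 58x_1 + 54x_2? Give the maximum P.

x_1 = 1, x_2 = 6, maximum P = 382

Vertices and P = 58x_1 + 54x_2:
  (0, 19/3) → P = 342
  (0, 6) → P = 324
  (1, 6) → P = 382

The optimum lies where 3x_1 + 9x_2 = 57 and x_2 = 6.
Solving simultaneously gives x_1 = 1, x_2 = 6.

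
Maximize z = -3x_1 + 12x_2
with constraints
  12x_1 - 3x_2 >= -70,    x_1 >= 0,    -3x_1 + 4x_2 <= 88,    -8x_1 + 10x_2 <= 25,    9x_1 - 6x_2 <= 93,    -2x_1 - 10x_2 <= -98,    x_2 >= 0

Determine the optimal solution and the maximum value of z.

x_1 = 180/7, x_2 = 323/14, maximum z = 1398/7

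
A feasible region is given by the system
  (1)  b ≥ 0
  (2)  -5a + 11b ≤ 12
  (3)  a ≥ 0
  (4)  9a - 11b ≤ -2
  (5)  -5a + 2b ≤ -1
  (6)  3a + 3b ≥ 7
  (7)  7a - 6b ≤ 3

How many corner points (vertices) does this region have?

Pairwise boundary intersections that survive every other constraint:
  (41/48, 71/48)
  (105/47, 99/47)
  (71/60, 23/20)
  (45/23, 41/23)

4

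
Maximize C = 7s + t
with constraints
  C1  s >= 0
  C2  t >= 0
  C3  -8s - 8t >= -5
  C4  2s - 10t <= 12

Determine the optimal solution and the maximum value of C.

Corner points and C = 7s + t:
  (0, 0) → C = 0
  (0, 5/8) → C = 5/8
  (5/8, 0) → C = 35/8

The binding constraints are t = 0 and -8s - 8t = -5.
Solving simultaneously gives s = 5/8, t = 0.

s = 5/8, t = 0, maximum C = 35/8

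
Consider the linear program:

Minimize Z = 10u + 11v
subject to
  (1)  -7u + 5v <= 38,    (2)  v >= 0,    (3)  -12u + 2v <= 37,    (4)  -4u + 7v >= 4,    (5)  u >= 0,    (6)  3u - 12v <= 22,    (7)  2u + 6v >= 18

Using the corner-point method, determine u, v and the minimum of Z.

Feasible corners and Z = 10u + 11v:
  (0, 38/5) → Z = 418/5
  (51/19, 40/19) → Z = 50
  (0, 3) → Z = 33
The feasible region is unbounded (it extends along (7, 4), (5, 7)), but Z strictly increases along every unbounded feasible direction, so there is no improving ray and the minimum is attained at a vertex.

The optimum lies where u = 0 and 2u + 6v = 18.
Solving simultaneously gives u = 0, v = 3.

u = 0, v = 3, minimum Z = 33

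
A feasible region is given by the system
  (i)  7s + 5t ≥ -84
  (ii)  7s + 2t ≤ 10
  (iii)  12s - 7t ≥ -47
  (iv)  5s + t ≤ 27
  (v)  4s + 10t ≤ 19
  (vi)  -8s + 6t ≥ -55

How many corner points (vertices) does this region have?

5

The feasible vertices (each the meet of two boundaries and inside every other half-plane) are:
  (-823/109, -679/109)
  (-229/82, -1057/82)
  (1, 3/2)
  (85/29, -305/58)
  (-337/148, 104/37)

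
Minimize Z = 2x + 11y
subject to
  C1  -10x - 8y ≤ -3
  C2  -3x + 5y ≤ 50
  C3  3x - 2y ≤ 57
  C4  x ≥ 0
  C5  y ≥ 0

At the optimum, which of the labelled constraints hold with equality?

C1 and C5

Feasible corners and Z = 2x + 11y:
  (0, 3/8) → Z = 33/8
  (3/10, 0) → Z = 3/5
  (385/9, 107/3) → Z = 4301/9
  (0, 10) → Z = 110
  (19, 0) → Z = 38

The minimum is at (3/10, 0). Substituting into each constraint, equality holds for C1 and C5; the remaining constraints have slack.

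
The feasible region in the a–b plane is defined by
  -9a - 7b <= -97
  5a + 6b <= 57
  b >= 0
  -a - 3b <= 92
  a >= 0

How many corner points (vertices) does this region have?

3

The feasible vertices (each the meet of two boundaries and inside every other half-plane) are:
  (183/19, 28/19)
  (97/9, 0)
  (57/5, 0)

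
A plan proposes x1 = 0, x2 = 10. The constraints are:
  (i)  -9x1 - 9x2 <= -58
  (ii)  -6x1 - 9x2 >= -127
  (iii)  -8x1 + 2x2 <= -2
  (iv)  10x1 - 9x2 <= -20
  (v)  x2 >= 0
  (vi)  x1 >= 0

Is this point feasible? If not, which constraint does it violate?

Constraint (iii): -8x1 + 2x2 = 20, which is not ≤ -2. All other constraints are satisfied.

not feasible — violates (iii)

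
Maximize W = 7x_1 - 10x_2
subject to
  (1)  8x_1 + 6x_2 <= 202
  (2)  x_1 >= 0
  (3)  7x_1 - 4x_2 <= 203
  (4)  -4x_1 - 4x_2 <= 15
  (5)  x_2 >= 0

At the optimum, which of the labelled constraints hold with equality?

(1) and (5)

Extreme points and W = 7x_1 - 10x_2:
  (0, 101/3) → W = -1010/3
  (101/4, 0) → W = 707/4
  (0, 0) → W = 0

The maximum is at (101/4, 0). Substituting into each constraint, equality holds for (1) and (5); the remaining constraints have slack.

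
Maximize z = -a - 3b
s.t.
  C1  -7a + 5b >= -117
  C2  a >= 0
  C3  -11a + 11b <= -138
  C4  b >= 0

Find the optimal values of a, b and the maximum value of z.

a = 138/11, b = 0, maximum z = -138/11

Vertices and z = -a - 3b:
  (597/22, 321/22) → z = -780/11
  (117/7, 0) → z = -117/7
  (138/11, 0) → z = -138/11

The optimum lies where -11a + 11b = -138 and b = 0.
Solving simultaneously gives a = 138/11, b = 0.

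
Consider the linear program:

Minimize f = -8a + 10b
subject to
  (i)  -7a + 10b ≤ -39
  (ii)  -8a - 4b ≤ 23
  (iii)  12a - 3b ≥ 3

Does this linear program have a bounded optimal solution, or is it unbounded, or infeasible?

From the feasible point (-37/54, -473/108), moving in the direction (10, 7) keeps every constraint satisfied while f decreases without bound.

unbounded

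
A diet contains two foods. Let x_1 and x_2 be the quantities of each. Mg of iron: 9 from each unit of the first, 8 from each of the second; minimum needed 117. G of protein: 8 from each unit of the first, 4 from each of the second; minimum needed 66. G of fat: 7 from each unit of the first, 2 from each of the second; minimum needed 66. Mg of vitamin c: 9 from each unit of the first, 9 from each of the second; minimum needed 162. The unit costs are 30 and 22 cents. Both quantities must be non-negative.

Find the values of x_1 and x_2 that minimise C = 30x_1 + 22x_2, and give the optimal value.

Vertices and C = 30x_1 + 22x_2:
  (0, 33) → C = 726
  (18, 0) → C = 540
  (6, 12) → C = 444
The feasible region is unbounded (it extends along (0, 1), (1, 0)), but C strictly increases along every unbounded feasible direction, so there is no improving ray and the minimum is attained at a vertex.

x_1 = 6, x_2 = 12, minimum C = 444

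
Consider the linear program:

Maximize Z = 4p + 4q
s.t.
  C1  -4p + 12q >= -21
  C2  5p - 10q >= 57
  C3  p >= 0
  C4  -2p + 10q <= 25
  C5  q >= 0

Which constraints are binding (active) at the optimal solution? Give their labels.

C1 and C4

Feasible corners and Z = 4p + 4q:
  (237/10, 123/20) → Z = 597/5
  (255/8, 71/8) → Z = 163
  (82/3, 239/30) → Z = 706/5

The maximum is at (255/8, 71/8). Substituting into each constraint, equality holds for C1 and C4; the remaining constraints have slack.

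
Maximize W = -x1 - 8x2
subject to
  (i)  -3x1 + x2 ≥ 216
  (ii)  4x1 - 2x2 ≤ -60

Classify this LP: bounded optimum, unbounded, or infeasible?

unbounded

From the feasible point (-186, -342), moving in the direction (-2, -4) keeps every constraint satisfied while W increases without bound.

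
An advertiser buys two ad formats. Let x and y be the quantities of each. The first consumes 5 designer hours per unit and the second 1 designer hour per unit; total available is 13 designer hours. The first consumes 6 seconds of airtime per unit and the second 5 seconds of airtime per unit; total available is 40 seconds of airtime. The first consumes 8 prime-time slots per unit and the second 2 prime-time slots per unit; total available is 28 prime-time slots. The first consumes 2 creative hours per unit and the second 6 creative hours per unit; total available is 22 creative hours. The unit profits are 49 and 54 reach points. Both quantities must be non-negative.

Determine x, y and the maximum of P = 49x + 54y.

x = 2, y = 3, maximum P = 260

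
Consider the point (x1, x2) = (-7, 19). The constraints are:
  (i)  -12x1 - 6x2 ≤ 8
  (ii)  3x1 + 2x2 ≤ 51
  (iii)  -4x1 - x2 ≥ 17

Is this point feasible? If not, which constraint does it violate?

not feasible — violates (iii)

Constraint (iii): -4x1 - x2 = 9, which is not ≥ 17. All other constraints are satisfied.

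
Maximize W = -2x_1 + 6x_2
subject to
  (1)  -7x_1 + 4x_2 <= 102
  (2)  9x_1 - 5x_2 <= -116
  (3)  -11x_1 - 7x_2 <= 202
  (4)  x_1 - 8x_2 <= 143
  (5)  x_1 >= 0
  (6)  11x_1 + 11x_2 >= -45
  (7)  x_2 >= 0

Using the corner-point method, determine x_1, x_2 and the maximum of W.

Feasible corners and W = -2x_1 + 6x_2:
  (46, 106) → W = 544
  (0, 51/2) → W = 153
  (0, 116/5) → W = 696/5

x_1 = 46, x_2 = 106, maximum W = 544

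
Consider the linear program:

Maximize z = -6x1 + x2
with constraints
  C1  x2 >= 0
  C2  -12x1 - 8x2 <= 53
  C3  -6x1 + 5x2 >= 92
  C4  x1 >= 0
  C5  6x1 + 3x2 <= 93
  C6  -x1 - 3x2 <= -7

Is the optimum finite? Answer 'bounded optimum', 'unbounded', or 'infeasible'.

Corner points and z = -6x1 + x2:
  (0, 92/5) → z = 92/5
  (63/16, 185/8) → z = -1/2
  (0, 31) → z = 31
The feasible region has finitely many vertices and no improving ray; the maximum is 31 at (0, 31).

bounded optimum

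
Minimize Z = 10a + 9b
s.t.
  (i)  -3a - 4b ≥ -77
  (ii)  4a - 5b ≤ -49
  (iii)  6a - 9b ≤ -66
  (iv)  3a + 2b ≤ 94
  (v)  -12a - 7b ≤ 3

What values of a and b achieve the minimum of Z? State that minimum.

a = -179/44, b = 72/11, minimum Z = 401/22

Vertices and Z = 10a + 9b:
  (189/31, 455/31) → Z = 5985/31
  (-551/27, 311/9) → Z = 2887/27
  (-179/44, 72/11) → Z = 401/22

The binding constraints are 4a - 5b = -49 and -12a - 7b = 3.
Solving simultaneously gives a = -179/44, b = 72/11.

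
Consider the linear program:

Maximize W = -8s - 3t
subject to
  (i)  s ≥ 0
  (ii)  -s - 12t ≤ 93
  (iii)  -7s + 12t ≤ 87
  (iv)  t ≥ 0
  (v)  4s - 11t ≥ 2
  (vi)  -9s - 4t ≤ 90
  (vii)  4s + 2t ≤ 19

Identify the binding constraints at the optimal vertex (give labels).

(iv) and (v)

Feasible corners and W = -8s - 3t:
  (1/2, 0) → W = -4
  (19/4, 0) → W = -38
  (213/52, 17/13) → W = -477/13

The maximum is at (1/2, 0). Substituting into each constraint, equality holds for (iv) and (v); the remaining constraints have slack.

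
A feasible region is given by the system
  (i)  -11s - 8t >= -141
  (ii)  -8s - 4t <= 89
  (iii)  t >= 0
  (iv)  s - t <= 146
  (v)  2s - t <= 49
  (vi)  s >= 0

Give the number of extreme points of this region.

Pairwise boundary intersections that survive every other constraint:
  (141/11, 0)
  (0, 141/8)
  (0, 0)

3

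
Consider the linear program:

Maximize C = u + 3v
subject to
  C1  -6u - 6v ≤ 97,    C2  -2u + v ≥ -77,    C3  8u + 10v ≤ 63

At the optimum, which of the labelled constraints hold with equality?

Corner points and C = u + 3v:
  (365/18, -328/9) → C = -1603/18
  (-337/3, 577/6) → C = 1057/6
  (119/4, -35/2) → C = -91/4

The maximum is at (-337/3, 577/6). Substituting into each constraint, equality holds for C1 and C3; the remaining constraints have slack.

C1 and C3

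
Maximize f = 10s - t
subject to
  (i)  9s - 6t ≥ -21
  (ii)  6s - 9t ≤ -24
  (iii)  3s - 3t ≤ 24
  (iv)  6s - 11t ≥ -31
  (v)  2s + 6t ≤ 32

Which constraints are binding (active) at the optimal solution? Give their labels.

(ii) and (iv)

Extreme points and f = 10s - t:
  (-1, 2) → f = -12
  (-5/7, 17/7) → f = -67/7
  (5/4, 7/2) → f = 9

The maximum is at (5/4, 7/2). Substituting into each constraint, equality holds for (ii) and (iv); the remaining constraints have slack.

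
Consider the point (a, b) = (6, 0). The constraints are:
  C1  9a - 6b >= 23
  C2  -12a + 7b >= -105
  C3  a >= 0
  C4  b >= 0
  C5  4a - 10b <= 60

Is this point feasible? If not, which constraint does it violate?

feasible

C1: 54 ≥ 23 ✓
C2: -72 ≥ -105 ✓
C3: 6 ≥ 0 ✓
C4: 0 ≥ 0 ✓
C5: 24 ≤ 60 ✓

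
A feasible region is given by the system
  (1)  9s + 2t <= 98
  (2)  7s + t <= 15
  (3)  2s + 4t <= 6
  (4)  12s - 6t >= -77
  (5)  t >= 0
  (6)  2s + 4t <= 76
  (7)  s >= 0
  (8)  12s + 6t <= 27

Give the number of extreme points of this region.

5

Pairwise boundary intersections that survive every other constraint:
  (15/7, 0)
  (21/10, 3/10)
  (0, 3/2)
  (2, 1/2)
  (0, 0)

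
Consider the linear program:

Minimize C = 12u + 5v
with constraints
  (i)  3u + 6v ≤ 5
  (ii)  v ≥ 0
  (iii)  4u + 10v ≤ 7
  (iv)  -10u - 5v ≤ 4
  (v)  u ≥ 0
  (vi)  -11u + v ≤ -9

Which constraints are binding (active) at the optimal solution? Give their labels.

Vertices and C = 12u + 5v:
  (5/3, 0) → C = 20
  (4/3, 1/6) → C = 101/6
  (9/11, 0) → C = 108/11
  (97/114, 41/114) → C = 1369/114

The minimum is at (9/11, 0). Substituting into each constraint, equality holds for (ii) and (vi); the remaining constraints have slack.

(ii) and (vi)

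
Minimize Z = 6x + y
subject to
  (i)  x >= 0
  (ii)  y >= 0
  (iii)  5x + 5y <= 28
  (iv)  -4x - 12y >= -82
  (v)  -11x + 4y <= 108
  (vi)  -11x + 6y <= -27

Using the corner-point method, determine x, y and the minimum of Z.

Extreme points and Z = 6x + y:
  (28/5, 0) → Z = 168/5
  (27/11, 0) → Z = 162/11
  (303/85, 173/85) → Z = 1991/85

x = 27/11, y = 0, minimum Z = 162/11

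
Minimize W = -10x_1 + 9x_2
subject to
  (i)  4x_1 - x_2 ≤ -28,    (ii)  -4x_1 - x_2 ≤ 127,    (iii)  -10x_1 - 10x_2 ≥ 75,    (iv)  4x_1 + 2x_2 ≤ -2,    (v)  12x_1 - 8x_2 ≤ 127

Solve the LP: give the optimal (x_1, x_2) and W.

x_1 = -889/44, x_2 = -508/11, minimum W = -4699/22

Feasible corners and W = -10x_1 + 9x_2:
  (-71/10, -2/5) → W = 337/5
  (-351/20, -211/5) → W = -2043/10
  (-239/6, 97/3) → W = 2068/3
  (-889/44, -508/11) → W = -4699/22

The optimum lies where -4x_1 - x_2 = 127 and 12x_1 - 8x_2 = 127.
Solving simultaneously gives x_1 = -889/44, x_2 = -508/11.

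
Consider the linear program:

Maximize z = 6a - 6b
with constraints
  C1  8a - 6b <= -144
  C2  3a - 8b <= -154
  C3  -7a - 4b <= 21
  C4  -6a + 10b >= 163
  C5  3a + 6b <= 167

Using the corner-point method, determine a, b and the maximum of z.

a = -114/23, b = 400/23, maximum z = -3084/23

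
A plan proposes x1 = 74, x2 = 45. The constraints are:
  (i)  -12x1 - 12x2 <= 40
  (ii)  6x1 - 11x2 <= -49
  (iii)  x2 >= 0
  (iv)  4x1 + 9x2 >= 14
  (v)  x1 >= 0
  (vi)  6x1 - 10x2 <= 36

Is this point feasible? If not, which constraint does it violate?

feasible

(i): -1428 ≤ 40 ✓
(ii): -51 ≤ -49 ✓
(iii): 45 ≥ 0 ✓
(iv): 701 ≥ 14 ✓
(v): 74 ≥ 0 ✓
(vi): -6 ≤ 36 ✓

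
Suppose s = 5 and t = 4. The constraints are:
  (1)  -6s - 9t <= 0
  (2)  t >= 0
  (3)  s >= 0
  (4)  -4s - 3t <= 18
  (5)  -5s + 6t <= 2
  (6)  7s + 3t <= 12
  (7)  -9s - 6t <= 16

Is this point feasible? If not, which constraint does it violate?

Constraint (6): 7s + 3t = 47, which is not ≤ 12. All other constraints are satisfied.

not feasible — violates (6)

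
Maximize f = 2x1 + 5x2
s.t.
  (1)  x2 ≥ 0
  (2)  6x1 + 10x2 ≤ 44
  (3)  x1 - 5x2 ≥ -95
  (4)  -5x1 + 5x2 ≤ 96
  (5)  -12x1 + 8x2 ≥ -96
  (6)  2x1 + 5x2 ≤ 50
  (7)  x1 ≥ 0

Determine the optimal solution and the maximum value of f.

Vertices and f = 2x1 + 5x2:
  (22/3, 0) → f = 44/3
  (0, 0) → f = 0
  (0, 22/5) → f = 22

x1 = 0, x2 = 22/5, maximum f = 22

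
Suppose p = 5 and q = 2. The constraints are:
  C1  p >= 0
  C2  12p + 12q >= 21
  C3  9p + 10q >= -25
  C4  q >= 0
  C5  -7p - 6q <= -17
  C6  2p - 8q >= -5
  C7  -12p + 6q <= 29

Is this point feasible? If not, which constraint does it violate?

Constraint C6: 2p - 8q = -6, which is not ≥ -5. All other constraints are satisfied.

not feasible — violates C6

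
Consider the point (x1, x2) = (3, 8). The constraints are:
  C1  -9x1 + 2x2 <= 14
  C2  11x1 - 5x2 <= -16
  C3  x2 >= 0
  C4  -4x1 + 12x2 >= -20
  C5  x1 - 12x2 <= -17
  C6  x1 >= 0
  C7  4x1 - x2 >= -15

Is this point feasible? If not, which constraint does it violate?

not feasible — violates C2

Constraint C2: 11x1 - 5x2 = -7, which is not ≤ -16. All other constraints are satisfied.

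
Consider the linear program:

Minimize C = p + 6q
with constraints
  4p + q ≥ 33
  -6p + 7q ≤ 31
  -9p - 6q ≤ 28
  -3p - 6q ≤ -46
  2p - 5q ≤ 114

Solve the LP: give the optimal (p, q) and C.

Corner points and C = p + 6q:
  (100/17, 161/17) → C = 1066/17
  (152/21, 85/21) → C = 662/21
  (914/27, -250/27) → C = -586/27
The feasible region is unbounded (it extends along (7, 6), (5, 2)), but C strictly increases along every unbounded feasible direction, so there is no improving ray and the minimum is attained at a vertex.

At the optimal vertex, -3p - 6q = -46 and 2p - 5q = 114.
Solving simultaneously gives p = 914/27, q = -250/27.

p = 914/27, q = -250/27, minimum C = -586/27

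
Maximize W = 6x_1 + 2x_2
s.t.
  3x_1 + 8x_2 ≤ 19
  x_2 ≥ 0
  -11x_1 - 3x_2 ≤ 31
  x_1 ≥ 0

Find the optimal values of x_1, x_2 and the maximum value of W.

Extreme points and W = 6x_1 + 2x_2:
  (19/3, 0) → W = 38
  (0, 19/8) → W = 19/4
  (0, 0) → W = 0

The binding constraints are 3x_1 + 8x_2 = 19 and x_2 = 0.
Solving simultaneously gives x_1 = 19/3, x_2 = 0.

x_1 = 19/3, x_2 = 0, maximum W = 38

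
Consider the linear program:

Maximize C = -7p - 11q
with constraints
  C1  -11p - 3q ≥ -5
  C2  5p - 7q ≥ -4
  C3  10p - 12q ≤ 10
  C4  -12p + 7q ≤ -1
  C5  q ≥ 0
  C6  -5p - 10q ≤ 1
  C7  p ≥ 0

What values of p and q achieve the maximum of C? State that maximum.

Feasible corners and C = -7p - 11q:
  (38/113, 49/113) → C = -805/113
  (5/11, 0) → C = -35/11
  (1/12, 0) → C = -7/12

p = 1/12, q = 0, maximum C = -7/12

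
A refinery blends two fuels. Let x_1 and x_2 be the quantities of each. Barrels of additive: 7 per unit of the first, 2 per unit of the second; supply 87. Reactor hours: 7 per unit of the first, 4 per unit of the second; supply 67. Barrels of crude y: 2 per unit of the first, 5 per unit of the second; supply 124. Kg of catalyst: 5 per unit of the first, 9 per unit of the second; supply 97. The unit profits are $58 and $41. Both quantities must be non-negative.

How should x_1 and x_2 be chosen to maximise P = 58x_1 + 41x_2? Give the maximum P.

x_1 = 5, x_2 = 8, maximum P = 618

The binding constraints are 7x_1 + 4x_2 = 67 and 5x_1 + 9x_2 = 97.
Solving simultaneously gives x_1 = 5, x_2 = 8.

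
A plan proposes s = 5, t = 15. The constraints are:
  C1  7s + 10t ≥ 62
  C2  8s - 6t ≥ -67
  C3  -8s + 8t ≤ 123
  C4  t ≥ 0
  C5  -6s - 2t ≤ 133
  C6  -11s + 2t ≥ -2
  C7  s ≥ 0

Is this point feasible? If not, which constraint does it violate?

Constraint C6: -11s + 2t = -25, which is not ≥ -2. All other constraints are satisfied.

not feasible — violates C6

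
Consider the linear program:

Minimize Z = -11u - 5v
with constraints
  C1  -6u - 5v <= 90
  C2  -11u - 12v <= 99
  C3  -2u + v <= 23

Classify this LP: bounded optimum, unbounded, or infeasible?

unbounded

From the feasible point (-75/7, 11/7), moving in the direction (1, 2) keeps every constraint satisfied while Z decreases without bound.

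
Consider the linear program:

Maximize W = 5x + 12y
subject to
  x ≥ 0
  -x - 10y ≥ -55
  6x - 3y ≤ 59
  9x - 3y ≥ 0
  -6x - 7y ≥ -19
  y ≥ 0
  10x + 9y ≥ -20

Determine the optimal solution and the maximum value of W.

Feasible corners and W = 5x + 12y:
  (0, 0) → W = 0
  (19/27, 19/9) → W = 779/27
  (19/6, 0) → W = 95/6

The binding constraints are 9x - 3y = 0 and -6x - 7y = -19.
Solving simultaneously gives x = 19/27, y = 19/9.

x = 19/27, y = 19/9, maximum W = 779/27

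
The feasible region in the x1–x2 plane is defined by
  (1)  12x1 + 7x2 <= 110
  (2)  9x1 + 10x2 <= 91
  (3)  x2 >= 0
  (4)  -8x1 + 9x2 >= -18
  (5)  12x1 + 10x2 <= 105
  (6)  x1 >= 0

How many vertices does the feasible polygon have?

Intersecting each pair of boundary lines and keeping only the points that satisfy every inequality leaves:
  (14/3, 49/10)
  (0, 91/10)
  (9/4, 0)
  (0, 0)
  (1125/188, 156/47)

5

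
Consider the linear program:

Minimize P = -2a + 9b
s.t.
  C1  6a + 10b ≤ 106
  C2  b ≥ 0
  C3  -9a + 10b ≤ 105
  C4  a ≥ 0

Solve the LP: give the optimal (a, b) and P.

Feasible corners and P = -2a + 9b:
  (53/3, 0) → P = -106/3
  (1/15, 264/25) → P = 7118/75
  (0, 0) → P = 0
  (0, 21/2) → P = 189/2

a = 53/3, b = 0, minimum P = -106/3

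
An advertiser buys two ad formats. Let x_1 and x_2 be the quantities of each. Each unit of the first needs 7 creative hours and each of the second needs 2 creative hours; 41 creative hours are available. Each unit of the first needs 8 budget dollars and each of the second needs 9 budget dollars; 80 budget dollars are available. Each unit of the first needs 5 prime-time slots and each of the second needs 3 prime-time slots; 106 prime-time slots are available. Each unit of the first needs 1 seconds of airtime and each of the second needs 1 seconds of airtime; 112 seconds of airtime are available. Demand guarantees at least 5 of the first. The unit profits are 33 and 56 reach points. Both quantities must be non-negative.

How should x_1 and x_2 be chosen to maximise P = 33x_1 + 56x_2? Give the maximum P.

Extreme points and P = 33x_1 + 56x_2:
  (41/7, 0) → P = 1353/7
  (5, 0) → P = 165
  (5, 3) → P = 333

x_1 = 5, x_2 = 3, maximum P = 333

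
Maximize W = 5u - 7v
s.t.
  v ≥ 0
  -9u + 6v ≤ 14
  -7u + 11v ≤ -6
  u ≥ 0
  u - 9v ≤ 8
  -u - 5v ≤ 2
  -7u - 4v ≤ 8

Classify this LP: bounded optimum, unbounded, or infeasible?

unbounded

From the feasible point (6/7, 0), moving in the direction (11, 7) keeps every constraint satisfied while W increases without bound.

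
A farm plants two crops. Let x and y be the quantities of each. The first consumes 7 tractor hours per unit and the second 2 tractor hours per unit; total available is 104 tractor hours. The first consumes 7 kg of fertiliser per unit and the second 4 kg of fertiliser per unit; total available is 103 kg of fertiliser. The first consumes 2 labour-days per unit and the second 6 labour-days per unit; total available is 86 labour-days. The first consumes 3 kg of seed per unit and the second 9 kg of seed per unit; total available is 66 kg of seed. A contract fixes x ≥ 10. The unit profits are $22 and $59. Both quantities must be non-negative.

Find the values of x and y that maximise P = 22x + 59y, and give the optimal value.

x = 13, y = 3, maximum P = 463

Corner points and P = 22x + 59y:
  (103/7, 0) → P = 2266/7
  (10, 0) → P = 220
  (13, 3) → P = 463
  (10, 4) → P = 456

The optimum lies where 7x + 4y = 103 and 3x + 9y = 66.
Solving simultaneously gives x = 13, y = 3.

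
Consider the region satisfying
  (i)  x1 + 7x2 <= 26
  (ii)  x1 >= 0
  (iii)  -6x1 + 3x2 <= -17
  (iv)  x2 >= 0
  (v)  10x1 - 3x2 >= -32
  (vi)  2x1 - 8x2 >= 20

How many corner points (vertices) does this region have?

3

Intersecting each pair of boundary lines and keeping only the points that satisfy every inequality leaves:
  (26, 0)
  (174/11, 16/11)
  (10, 0)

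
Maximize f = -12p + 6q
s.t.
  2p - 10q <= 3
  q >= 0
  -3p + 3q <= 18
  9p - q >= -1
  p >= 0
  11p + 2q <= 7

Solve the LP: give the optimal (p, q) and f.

p = 5/29, q = 74/29, maximum f = 384/29

Vertices and f = -12p + 6q:
  (0, 0) → f = 0
  (7/11, 0) → f = -84/11
  (0, 1) → f = 6
  (5/29, 74/29) → f = 384/29

At the optimal vertex, 9p - q = -1 and 11p + 2q = 7.
Solving simultaneously gives p = 5/29, q = 74/29.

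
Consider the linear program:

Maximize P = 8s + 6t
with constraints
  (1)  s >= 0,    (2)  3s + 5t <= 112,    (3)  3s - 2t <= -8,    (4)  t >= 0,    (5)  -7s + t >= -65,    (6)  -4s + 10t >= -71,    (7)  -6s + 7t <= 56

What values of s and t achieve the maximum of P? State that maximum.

s = 56/9, t = 40/3, maximum P = 1168/9

Feasible corners and P = 8s + 6t:
  (0, 4) → P = 24
  (0, 8) → P = 48
  (56/9, 40/3) → P = 1168/9

The optimum lies where 3s - 2t = -8 and -6s + 7t = 56.
Solving simultaneously gives s = 56/9, t = 40/3.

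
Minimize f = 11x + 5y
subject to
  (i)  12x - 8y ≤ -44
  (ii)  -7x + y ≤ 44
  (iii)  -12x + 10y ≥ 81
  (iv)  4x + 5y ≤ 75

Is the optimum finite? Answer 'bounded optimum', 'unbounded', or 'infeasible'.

Feasible corners and f = 11x + 5y:
  (-359/58, 39/58) → f = -1877/29
  (-145/39, 701/39) → f = 1910/39
  (69/20, 306/25) → f = 1983/20
The feasible region has finitely many vertices and no improving ray; the minimum is -1877/29 at (-359/58, 39/58).

bounded optimum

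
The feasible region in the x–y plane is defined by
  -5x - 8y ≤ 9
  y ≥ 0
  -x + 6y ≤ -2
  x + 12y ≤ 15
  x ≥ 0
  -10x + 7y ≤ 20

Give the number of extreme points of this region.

Intersecting each pair of boundary lines and keeping only the points that satisfy every inequality leaves:
  (2, 0)
  (15, 0)
  (19/3, 13/18)

3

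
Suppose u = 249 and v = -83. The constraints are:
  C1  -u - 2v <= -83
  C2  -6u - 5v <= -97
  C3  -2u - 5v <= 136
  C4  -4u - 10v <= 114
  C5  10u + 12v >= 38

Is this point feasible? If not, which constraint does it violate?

C1: -83 ≤ -83 ✓
C2: -1079 ≤ -97 ✓
C3: -83 ≤ 136 ✓
C4: -166 ≤ 114 ✓
C5: 1494 ≥ 38 ✓

feasible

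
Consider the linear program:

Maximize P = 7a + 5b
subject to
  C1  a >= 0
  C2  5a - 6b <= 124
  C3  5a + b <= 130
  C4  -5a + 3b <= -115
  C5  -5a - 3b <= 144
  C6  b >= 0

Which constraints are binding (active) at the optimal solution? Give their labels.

C3 and C4

Extreme points and P = 7a + 5b:
  (904/35, 6/7) → P = 6478/35
  (124/5, 0) → P = 868/5
  (101/4, 15/4) → P = 391/2
  (23, 0) → P = 161

The maximum is at (101/4, 15/4). Substituting into each constraint, equality holds for C3 and C4; the remaining constraints have slack.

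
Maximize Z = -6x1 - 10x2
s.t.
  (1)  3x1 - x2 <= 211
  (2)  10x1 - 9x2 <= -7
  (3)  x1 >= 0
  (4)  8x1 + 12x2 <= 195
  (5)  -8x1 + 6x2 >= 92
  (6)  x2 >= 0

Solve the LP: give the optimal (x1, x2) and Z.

x1 = 0, x2 = 46/3, maximum Z = -460/3

The binding constraints are x1 = 0 and -8x1 + 6x2 = 92.
Solving simultaneously gives x1 = 0, x2 = 46/3.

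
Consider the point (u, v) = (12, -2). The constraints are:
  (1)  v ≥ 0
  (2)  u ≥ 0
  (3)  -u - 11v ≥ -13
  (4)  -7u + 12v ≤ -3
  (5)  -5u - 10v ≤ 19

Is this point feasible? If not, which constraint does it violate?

not feasible — violates (1)

Constraint (1): v = -2, which is not ≥ 0. All other constraints are satisfied.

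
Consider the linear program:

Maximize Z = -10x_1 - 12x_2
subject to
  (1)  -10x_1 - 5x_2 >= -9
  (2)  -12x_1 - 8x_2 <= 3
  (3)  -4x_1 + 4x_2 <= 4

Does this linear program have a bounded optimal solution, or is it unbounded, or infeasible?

bounded optimum

Extreme points and Z = -10x_1 - 12x_2:
  (87/20, -69/10) → Z = 393/10
  (4/15, 19/15) → Z = -268/15
  (-11/20, 9/20) → Z = 1/10
The feasible region has finitely many vertices and no improving ray; the maximum is 393/10 at (87/20, -69/10).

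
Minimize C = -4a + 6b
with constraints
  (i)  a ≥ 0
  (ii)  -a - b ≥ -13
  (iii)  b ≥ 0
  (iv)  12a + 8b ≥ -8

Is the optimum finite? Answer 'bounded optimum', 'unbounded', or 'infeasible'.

bounded optimum

Extreme points and C = -4a + 6b:
  (0, 13) → C = 78
  (0, 0) → C = 0
  (13, 0) → C = -52
The feasible region has finitely many vertices and no improving ray; the minimum is -52 at (13, 0).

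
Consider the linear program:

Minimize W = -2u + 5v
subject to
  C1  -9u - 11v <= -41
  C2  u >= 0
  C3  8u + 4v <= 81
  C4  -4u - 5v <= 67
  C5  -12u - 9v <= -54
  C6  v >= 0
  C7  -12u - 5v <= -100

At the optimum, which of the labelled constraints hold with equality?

C3 and C6

Extreme points and W = -2u + 5v:
  (0, 81/4) → W = 405/4
  (0, 20) → W = 100
  (81/8, 0) → W = -81/4
  (25/3, 0) → W = -50/3

The minimum is at (81/8, 0). Substituting into each constraint, equality holds for C3 and C6; the remaining constraints have slack.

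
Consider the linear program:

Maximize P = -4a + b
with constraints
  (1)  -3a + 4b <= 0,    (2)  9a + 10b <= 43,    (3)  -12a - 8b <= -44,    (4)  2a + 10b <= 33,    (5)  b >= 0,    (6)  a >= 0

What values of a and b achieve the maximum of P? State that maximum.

a = 22/9, b = 11/6, maximum P = -143/18

Feasible corners and P = -4a + b:
  (86/33, 43/22) → P = -559/66
  (22/9, 11/6) → P = -143/18
  (43/9, 0) → P = -172/9
  (11/3, 0) → P = -44/3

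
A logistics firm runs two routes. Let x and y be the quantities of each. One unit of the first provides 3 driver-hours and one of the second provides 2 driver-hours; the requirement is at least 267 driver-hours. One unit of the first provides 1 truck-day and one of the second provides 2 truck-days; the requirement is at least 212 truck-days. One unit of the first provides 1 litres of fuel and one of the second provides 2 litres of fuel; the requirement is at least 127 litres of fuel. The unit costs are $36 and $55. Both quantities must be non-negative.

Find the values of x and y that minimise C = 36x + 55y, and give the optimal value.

The feasible region is unbounded (it extends along (0, 1), (1, 0)), but C strictly increases along every unbounded feasible direction, so there is no improving ray and the minimum is attained at a vertex.

The binding constraints are 3x + 2y = 267 and x + 2y = 212.
Solving simultaneously gives x = 55/2, y = 369/4.

x = 55/2, y = 369/4, minimum C = 24255/4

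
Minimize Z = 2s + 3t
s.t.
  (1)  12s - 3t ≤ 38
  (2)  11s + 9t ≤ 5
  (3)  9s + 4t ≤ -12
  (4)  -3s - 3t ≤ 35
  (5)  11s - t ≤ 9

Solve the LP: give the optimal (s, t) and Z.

Corner points and Z = 2s + 3t:
  (-128/37, 177/37) → Z = 275/37
  (24/53, -213/53) → Z = -591/53
  (-2/9, -103/9) → Z = -313/9
The feasible region is unbounded (it extends along (-9, 11), (-1, 1)), but Z strictly increases along every unbounded feasible direction, so there is no improving ray and the minimum is attained at a vertex.

The binding constraints are -3s - 3t = 35 and 11s - t = 9.
Solving simultaneously gives s = -2/9, t = -103/9.

s = -2/9, t = -103/9, minimum Z = -313/9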